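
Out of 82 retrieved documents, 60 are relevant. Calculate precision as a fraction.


Precision = relevant_retrieved / total_retrieved
= 60 / 82
= 60 / (60 + 22)
= 30/41

30/41


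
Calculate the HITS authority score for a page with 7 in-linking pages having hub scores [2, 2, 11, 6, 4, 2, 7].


Authority = sum of hub scores of in-linkers
In-link 1: hub score = 2
In-link 2: hub score = 2
In-link 3: hub score = 11
In-link 4: hub score = 6
In-link 5: hub score = 4
In-link 6: hub score = 2
In-link 7: hub score = 7
Authority = 2 + 2 + 11 + 6 + 4 + 2 + 7 = 34

34


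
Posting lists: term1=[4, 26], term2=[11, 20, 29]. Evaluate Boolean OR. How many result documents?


Boolean OR: find union of posting lists
term1 docs: [4, 26]
term2 docs: [11, 20, 29]
Union: [4, 11, 20, 26, 29]
|union| = 5

5


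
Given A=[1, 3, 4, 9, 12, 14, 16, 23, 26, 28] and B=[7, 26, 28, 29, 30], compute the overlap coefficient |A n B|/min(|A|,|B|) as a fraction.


A intersect B = [26, 28]
|A intersect B| = 2
min(|A|, |B|) = min(10, 5) = 5
Overlap = 2 / 5 = 2/5

2/5


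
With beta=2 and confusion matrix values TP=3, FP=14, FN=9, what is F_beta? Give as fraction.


P = TP/(TP+FP) = 3/17 = 3/17
R = TP/(TP+FN) = 3/12 = 1/4
beta^2 = 2^2 = 4
(1 + beta^2) = 5
Numerator = (1+beta^2)*P*R = 15/68
Denominator = beta^2*P + R = 12/17 + 1/4 = 65/68
F_beta = 3/13

3/13


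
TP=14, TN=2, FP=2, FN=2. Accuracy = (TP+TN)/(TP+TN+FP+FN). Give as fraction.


Accuracy = (TP + TN) / (TP + TN + FP + FN)
TP + TN = 14 + 2 = 16
Total = 14 + 2 + 2 + 2 = 20
Accuracy = 16 / 20 = 4/5

4/5


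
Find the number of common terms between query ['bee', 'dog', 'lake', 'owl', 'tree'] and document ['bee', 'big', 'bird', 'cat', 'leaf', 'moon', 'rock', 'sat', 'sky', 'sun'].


Query terms: ['bee', 'dog', 'lake', 'owl', 'tree']
Document terms: ['bee', 'big', 'bird', 'cat', 'leaf', 'moon', 'rock', 'sat', 'sky', 'sun']
Common terms: ['bee']
Overlap count = 1

1


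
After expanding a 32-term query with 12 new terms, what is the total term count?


Original terms: 32
Expansion terms: 12
Total = 32 + 12 = 44

44


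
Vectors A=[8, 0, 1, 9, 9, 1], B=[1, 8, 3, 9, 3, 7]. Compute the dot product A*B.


Dot product = sum of element-wise products
A[0]*B[0] = 8*1 = 8
A[1]*B[1] = 0*8 = 0
A[2]*B[2] = 1*3 = 3
A[3]*B[3] = 9*9 = 81
A[4]*B[4] = 9*3 = 27
A[5]*B[5] = 1*7 = 7
Sum = 8 + 0 + 3 + 81 + 27 + 7 = 126

126


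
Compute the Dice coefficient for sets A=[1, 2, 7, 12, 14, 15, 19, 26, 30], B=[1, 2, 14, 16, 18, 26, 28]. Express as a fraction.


A intersect B = [1, 2, 14, 26]
|A intersect B| = 4
|A| = 9, |B| = 7
Dice = 2*4 / (9+7)
= 8 / 16 = 1/2

1/2


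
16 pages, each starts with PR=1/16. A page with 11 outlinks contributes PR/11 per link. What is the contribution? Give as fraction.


Initial PR = 1/16 = 1/16
Outlinks = 11
Contribution per link = PR / outlinks
= 1/16 / 11
= 1/176

1/176


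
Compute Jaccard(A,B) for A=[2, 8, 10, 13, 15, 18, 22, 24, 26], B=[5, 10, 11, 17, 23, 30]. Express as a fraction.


A intersect B = [10]
|A intersect B| = 1
A union B = [2, 5, 8, 10, 11, 13, 15, 17, 18, 22, 23, 24, 26, 30]
|A union B| = 14
Jaccard = 1/14 = 1/14

1/14


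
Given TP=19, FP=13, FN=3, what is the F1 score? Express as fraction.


F1 = 2 * P * R / (P + R)
P = TP/(TP+FP) = 19/32 = 19/32
R = TP/(TP+FN) = 19/22 = 19/22
2 * P * R = 2 * 19/32 * 19/22 = 361/352
P + R = 19/32 + 19/22 = 513/352
F1 = 361/352 / 513/352 = 19/27

19/27


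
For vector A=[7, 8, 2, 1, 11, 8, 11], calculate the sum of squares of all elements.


|A|^2 = sum of squared components
A[0]^2 = 7^2 = 49
A[1]^2 = 8^2 = 64
A[2]^2 = 2^2 = 4
A[3]^2 = 1^2 = 1
A[4]^2 = 11^2 = 121
A[5]^2 = 8^2 = 64
A[6]^2 = 11^2 = 121
Sum = 49 + 64 + 4 + 1 + 121 + 64 + 121 = 424

424


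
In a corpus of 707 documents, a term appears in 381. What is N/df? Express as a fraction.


IDF ratio = N / df
= 707 / 381
= 707/381

707/381


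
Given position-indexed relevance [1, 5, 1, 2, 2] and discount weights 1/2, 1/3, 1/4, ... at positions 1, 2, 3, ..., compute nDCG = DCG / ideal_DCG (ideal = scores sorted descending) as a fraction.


Position discount weights w_i = 1/(i+1) for i=1..5:
Weights = [1/2, 1/3, 1/4, 1/5, 1/6]
Actual relevance: [1, 5, 1, 2, 2]
DCG = 1/2 + 5/3 + 1/4 + 2/5 + 2/6 = 63/20
Ideal relevance (sorted desc): [5, 2, 2, 1, 1]
Ideal DCG = 5/2 + 2/3 + 2/4 + 1/5 + 1/6 = 121/30
nDCG = DCG / ideal_DCG = 63/20 / 121/30 = 189/242

189/242


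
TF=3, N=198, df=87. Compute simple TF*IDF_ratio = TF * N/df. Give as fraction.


TF * (N/df)
= 3 * (198/87)
= 3 * 66/29
= 198/29

198/29


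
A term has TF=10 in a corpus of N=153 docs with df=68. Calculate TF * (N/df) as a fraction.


TF * (N/df)
= 10 * (153/68)
= 10 * 9/4
= 45/2

45/2


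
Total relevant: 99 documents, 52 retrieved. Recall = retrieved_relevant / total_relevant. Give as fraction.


Recall = retrieved_relevant / total_relevant
= 52 / 99
= 52 / (52 + 47)
= 52/99

52/99


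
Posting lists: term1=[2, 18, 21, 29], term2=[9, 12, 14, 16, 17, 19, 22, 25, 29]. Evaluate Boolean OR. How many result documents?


Boolean OR: find union of posting lists
term1 docs: [2, 18, 21, 29]
term2 docs: [9, 12, 14, 16, 17, 19, 22, 25, 29]
Union: [2, 9, 12, 14, 16, 17, 18, 19, 21, 22, 25, 29]
|union| = 12

12


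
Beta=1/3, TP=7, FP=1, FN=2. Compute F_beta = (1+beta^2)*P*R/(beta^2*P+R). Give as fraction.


P = TP/(TP+FP) = 7/8 = 7/8
R = TP/(TP+FN) = 7/9 = 7/9
beta^2 = 1/3^2 = 1/9
(1 + beta^2) = 10/9
Numerator = (1+beta^2)*P*R = 245/324
Denominator = beta^2*P + R = 7/72 + 7/9 = 7/8
F_beta = 70/81

70/81


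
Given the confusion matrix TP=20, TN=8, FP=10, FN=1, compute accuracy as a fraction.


Accuracy = (TP + TN) / (TP + TN + FP + FN)
TP + TN = 20 + 8 = 28
Total = 20 + 8 + 10 + 1 = 39
Accuracy = 28 / 39 = 28/39

28/39


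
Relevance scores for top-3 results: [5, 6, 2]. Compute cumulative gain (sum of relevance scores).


Cumulative Gain = sum of relevance scores
Position 1: rel=5, running sum=5
Position 2: rel=6, running sum=11
Position 3: rel=2, running sum=13
CG = 13

13


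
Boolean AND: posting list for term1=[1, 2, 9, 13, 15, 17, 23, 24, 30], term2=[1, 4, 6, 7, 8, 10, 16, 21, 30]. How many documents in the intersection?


Boolean AND: find intersection of posting lists
term1 docs: [1, 2, 9, 13, 15, 17, 23, 24, 30]
term2 docs: [1, 4, 6, 7, 8, 10, 16, 21, 30]
Intersection: [1, 30]
|intersection| = 2

2


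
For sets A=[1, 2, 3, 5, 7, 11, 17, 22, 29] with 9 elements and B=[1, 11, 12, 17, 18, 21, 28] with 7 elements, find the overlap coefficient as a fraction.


A intersect B = [1, 11, 17]
|A intersect B| = 3
min(|A|, |B|) = min(9, 7) = 7
Overlap = 3 / 7 = 3/7

3/7


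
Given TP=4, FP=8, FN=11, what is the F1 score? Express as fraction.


F1 = 2 * P * R / (P + R)
P = TP/(TP+FP) = 4/12 = 1/3
R = TP/(TP+FN) = 4/15 = 4/15
2 * P * R = 2 * 1/3 * 4/15 = 8/45
P + R = 1/3 + 4/15 = 3/5
F1 = 8/45 / 3/5 = 8/27

8/27


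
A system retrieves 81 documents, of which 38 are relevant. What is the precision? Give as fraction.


Precision = relevant_retrieved / total_retrieved
= 38 / 81
= 38 / (38 + 43)
= 38/81

38/81


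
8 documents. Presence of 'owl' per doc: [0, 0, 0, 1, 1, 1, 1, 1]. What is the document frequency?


Checking each document for 'owl':
Doc 1: absent
Doc 2: absent
Doc 3: absent
Doc 4: present
Doc 5: present
Doc 6: present
Doc 7: present
Doc 8: present
df = sum of presences = 0 + 0 + 0 + 1 + 1 + 1 + 1 + 1 = 5

5


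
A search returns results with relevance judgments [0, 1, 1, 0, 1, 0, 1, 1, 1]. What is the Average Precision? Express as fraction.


Computing P@k for each relevant position:
Position 1: not relevant
Position 2: relevant, P@2 = 1/2 = 1/2
Position 3: relevant, P@3 = 2/3 = 2/3
Position 4: not relevant
Position 5: relevant, P@5 = 3/5 = 3/5
Position 6: not relevant
Position 7: relevant, P@7 = 4/7 = 4/7
Position 8: relevant, P@8 = 5/8 = 5/8
Position 9: relevant, P@9 = 6/9 = 2/3
Sum of P@k = 1/2 + 2/3 + 3/5 + 4/7 + 5/8 + 2/3 = 3049/840
AP = 3049/840 / 6 = 3049/5040

3049/5040


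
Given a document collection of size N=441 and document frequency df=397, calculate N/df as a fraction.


IDF ratio = N / df
= 441 / 397
= 441/397

441/397


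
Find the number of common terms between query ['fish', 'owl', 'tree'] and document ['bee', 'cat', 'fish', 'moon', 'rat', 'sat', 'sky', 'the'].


Query terms: ['fish', 'owl', 'tree']
Document terms: ['bee', 'cat', 'fish', 'moon', 'rat', 'sat', 'sky', 'the']
Common terms: ['fish']
Overlap count = 1

1


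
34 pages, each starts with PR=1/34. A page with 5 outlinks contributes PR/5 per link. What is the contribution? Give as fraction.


Initial PR = 1/34 = 1/34
Outlinks = 5
Contribution per link = PR / outlinks
= 1/34 / 5
= 1/170

1/170


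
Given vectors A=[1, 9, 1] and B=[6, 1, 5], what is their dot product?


Dot product = sum of element-wise products
A[0]*B[0] = 1*6 = 6
A[1]*B[1] = 9*1 = 9
A[2]*B[2] = 1*5 = 5
Sum = 6 + 9 + 5 = 20

20


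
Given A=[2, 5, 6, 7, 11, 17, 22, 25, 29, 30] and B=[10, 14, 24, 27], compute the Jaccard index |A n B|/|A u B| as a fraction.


A intersect B = []
|A intersect B| = 0
A union B = [2, 5, 6, 7, 10, 11, 14, 17, 22, 24, 25, 27, 29, 30]
|A union B| = 14
Jaccard = 0/14 = 0

0


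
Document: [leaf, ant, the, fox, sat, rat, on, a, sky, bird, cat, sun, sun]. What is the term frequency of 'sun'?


Document has 13 words
Scanning for 'sun':
Found at positions: [11, 12]
Count = 2

2


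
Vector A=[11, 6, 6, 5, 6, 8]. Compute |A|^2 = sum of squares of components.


|A|^2 = sum of squared components
A[0]^2 = 11^2 = 121
A[1]^2 = 6^2 = 36
A[2]^2 = 6^2 = 36
A[3]^2 = 5^2 = 25
A[4]^2 = 6^2 = 36
A[5]^2 = 8^2 = 64
Sum = 121 + 36 + 36 + 25 + 36 + 64 = 318

318


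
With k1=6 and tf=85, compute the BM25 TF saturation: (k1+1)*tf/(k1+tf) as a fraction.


BM25 TF component = (k1+1)*tf / (k1+tf)
k1 = 6, tf = 85
Numerator = (6+1)*85 = 595
Denominator = 6 + 85 = 91
= 595/91 = 85/13

85/13


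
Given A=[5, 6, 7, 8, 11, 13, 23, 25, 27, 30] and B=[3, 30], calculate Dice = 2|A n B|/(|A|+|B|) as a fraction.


A intersect B = [30]
|A intersect B| = 1
|A| = 10, |B| = 2
Dice = 2*1 / (10+2)
= 2 / 12 = 1/6

1/6


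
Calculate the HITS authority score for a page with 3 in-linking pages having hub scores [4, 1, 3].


Authority = sum of hub scores of in-linkers
In-link 1: hub score = 4
In-link 2: hub score = 1
In-link 3: hub score = 3
Authority = 4 + 1 + 3 = 8

8


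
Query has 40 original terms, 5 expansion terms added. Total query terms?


Original terms: 40
Expansion terms: 5
Total = 40 + 5 = 45

45


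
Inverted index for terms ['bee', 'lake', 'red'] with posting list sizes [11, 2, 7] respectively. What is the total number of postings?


Summing posting list sizes:
'bee': 11 postings
'lake': 2 postings
'red': 7 postings
Total = 11 + 2 + 7 = 20

20


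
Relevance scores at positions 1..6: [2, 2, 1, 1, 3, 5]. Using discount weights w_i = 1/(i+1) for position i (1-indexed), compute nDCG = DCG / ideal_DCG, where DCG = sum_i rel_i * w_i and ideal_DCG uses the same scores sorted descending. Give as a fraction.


Position discount weights w_i = 1/(i+1) for i=1..6:
Weights = [1/2, 1/3, 1/4, 1/5, 1/6, 1/7]
Actual relevance: [2, 2, 1, 1, 3, 5]
DCG = 2/2 + 2/3 + 1/4 + 1/5 + 3/6 + 5/7 = 1399/420
Ideal relevance (sorted desc): [5, 3, 2, 2, 1, 1]
Ideal DCG = 5/2 + 3/3 + 2/4 + 2/5 + 1/6 + 1/7 = 989/210
nDCG = DCG / ideal_DCG = 1399/420 / 989/210 = 1399/1978

1399/1978


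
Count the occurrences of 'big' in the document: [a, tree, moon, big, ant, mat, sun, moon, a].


Document has 9 words
Scanning for 'big':
Found at positions: [3]
Count = 1

1


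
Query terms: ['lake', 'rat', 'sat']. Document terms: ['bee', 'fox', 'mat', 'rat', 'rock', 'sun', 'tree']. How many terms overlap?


Query terms: ['lake', 'rat', 'sat']
Document terms: ['bee', 'fox', 'mat', 'rat', 'rock', 'sun', 'tree']
Common terms: ['rat']
Overlap count = 1

1


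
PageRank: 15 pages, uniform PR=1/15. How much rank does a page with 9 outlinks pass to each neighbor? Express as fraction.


Initial PR = 1/15 = 1/15
Outlinks = 9
Contribution per link = PR / outlinks
= 1/15 / 9
= 1/135

1/135


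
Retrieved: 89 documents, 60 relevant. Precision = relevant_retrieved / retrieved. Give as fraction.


Precision = relevant_retrieved / total_retrieved
= 60 / 89
= 60 / (60 + 29)
= 60/89

60/89


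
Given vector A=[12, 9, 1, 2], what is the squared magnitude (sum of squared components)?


|A|^2 = sum of squared components
A[0]^2 = 12^2 = 144
A[1]^2 = 9^2 = 81
A[2]^2 = 1^2 = 1
A[3]^2 = 2^2 = 4
Sum = 144 + 81 + 1 + 4 = 230

230


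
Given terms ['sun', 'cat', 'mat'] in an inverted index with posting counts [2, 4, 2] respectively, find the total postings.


Summing posting list sizes:
'sun': 2 postings
'cat': 4 postings
'mat': 2 postings
Total = 2 + 4 + 2 = 8

8


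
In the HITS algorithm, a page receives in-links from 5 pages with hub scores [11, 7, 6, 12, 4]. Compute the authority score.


Authority = sum of hub scores of in-linkers
In-link 1: hub score = 11
In-link 2: hub score = 7
In-link 3: hub score = 6
In-link 4: hub score = 12
In-link 5: hub score = 4
Authority = 11 + 7 + 6 + 12 + 4 = 40

40


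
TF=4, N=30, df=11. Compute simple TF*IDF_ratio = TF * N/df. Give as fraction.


TF * (N/df)
= 4 * (30/11)
= 4 * 30/11
= 120/11

120/11


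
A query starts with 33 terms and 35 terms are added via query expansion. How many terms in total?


Original terms: 33
Expansion terms: 35
Total = 33 + 35 = 68

68


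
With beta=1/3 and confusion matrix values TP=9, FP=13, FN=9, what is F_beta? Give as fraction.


P = TP/(TP+FP) = 9/22 = 9/22
R = TP/(TP+FN) = 9/18 = 1/2
beta^2 = 1/3^2 = 1/9
(1 + beta^2) = 10/9
Numerator = (1+beta^2)*P*R = 5/22
Denominator = beta^2*P + R = 1/22 + 1/2 = 6/11
F_beta = 5/12

5/12


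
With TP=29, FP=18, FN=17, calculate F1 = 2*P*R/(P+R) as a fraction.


F1 = 2 * P * R / (P + R)
P = TP/(TP+FP) = 29/47 = 29/47
R = TP/(TP+FN) = 29/46 = 29/46
2 * P * R = 2 * 29/47 * 29/46 = 841/1081
P + R = 29/47 + 29/46 = 2697/2162
F1 = 841/1081 / 2697/2162 = 58/93

58/93


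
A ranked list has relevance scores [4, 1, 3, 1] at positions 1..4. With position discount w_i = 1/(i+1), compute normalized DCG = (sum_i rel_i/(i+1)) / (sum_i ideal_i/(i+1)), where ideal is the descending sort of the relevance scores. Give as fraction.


Position discount weights w_i = 1/(i+1) for i=1..4:
Weights = [1/2, 1/3, 1/4, 1/5]
Actual relevance: [4, 1, 3, 1]
DCG = 4/2 + 1/3 + 3/4 + 1/5 = 197/60
Ideal relevance (sorted desc): [4, 3, 1, 1]
Ideal DCG = 4/2 + 3/3 + 1/4 + 1/5 = 69/20
nDCG = DCG / ideal_DCG = 197/60 / 69/20 = 197/207

197/207


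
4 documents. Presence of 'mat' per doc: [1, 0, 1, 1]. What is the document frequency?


Checking each document for 'mat':
Doc 1: present
Doc 2: absent
Doc 3: present
Doc 4: present
df = sum of presences = 1 + 0 + 1 + 1 = 3

3


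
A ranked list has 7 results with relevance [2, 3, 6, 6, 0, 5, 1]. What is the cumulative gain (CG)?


Cumulative Gain = sum of relevance scores
Position 1: rel=2, running sum=2
Position 2: rel=3, running sum=5
Position 3: rel=6, running sum=11
Position 4: rel=6, running sum=17
Position 5: rel=0, running sum=17
Position 6: rel=5, running sum=22
Position 7: rel=1, running sum=23
CG = 23

23


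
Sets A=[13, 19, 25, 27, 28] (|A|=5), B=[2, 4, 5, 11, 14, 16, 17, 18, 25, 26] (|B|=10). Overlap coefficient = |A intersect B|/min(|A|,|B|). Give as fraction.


A intersect B = [25]
|A intersect B| = 1
min(|A|, |B|) = min(5, 10) = 5
Overlap = 1 / 5 = 1/5

1/5


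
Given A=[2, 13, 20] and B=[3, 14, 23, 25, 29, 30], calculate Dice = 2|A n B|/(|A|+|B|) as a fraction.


A intersect B = []
|A intersect B| = 0
|A| = 3, |B| = 6
Dice = 2*0 / (3+6)
= 0 / 9 = 0

0


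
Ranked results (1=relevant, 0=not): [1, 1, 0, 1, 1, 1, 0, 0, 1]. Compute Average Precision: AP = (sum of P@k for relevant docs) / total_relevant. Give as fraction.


Computing P@k for each relevant position:
Position 1: relevant, P@1 = 1/1 = 1
Position 2: relevant, P@2 = 2/2 = 1
Position 3: not relevant
Position 4: relevant, P@4 = 3/4 = 3/4
Position 5: relevant, P@5 = 4/5 = 4/5
Position 6: relevant, P@6 = 5/6 = 5/6
Position 7: not relevant
Position 8: not relevant
Position 9: relevant, P@9 = 6/9 = 2/3
Sum of P@k = 1 + 1 + 3/4 + 4/5 + 5/6 + 2/3 = 101/20
AP = 101/20 / 6 = 101/120

101/120


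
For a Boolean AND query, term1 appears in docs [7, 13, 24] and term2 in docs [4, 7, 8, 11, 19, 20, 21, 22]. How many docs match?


Boolean AND: find intersection of posting lists
term1 docs: [7, 13, 24]
term2 docs: [4, 7, 8, 11, 19, 20, 21, 22]
Intersection: [7]
|intersection| = 1

1


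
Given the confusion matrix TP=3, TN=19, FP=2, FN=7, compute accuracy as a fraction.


Accuracy = (TP + TN) / (TP + TN + FP + FN)
TP + TN = 3 + 19 = 22
Total = 3 + 19 + 2 + 7 = 31
Accuracy = 22 / 31 = 22/31

22/31


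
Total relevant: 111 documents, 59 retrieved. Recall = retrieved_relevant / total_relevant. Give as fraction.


Recall = retrieved_relevant / total_relevant
= 59 / 111
= 59 / (59 + 52)
= 59/111

59/111


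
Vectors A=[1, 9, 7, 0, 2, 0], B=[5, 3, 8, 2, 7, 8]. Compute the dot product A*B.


Dot product = sum of element-wise products
A[0]*B[0] = 1*5 = 5
A[1]*B[1] = 9*3 = 27
A[2]*B[2] = 7*8 = 56
A[3]*B[3] = 0*2 = 0
A[4]*B[4] = 2*7 = 14
A[5]*B[5] = 0*8 = 0
Sum = 5 + 27 + 56 + 0 + 14 + 0 = 102

102


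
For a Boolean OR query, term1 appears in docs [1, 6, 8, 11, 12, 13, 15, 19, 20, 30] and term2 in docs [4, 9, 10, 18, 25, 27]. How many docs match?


Boolean OR: find union of posting lists
term1 docs: [1, 6, 8, 11, 12, 13, 15, 19, 20, 30]
term2 docs: [4, 9, 10, 18, 25, 27]
Union: [1, 4, 6, 8, 9, 10, 11, 12, 13, 15, 18, 19, 20, 25, 27, 30]
|union| = 16

16


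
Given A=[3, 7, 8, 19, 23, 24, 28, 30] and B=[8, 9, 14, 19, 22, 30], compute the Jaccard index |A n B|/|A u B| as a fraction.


A intersect B = [8, 19, 30]
|A intersect B| = 3
A union B = [3, 7, 8, 9, 14, 19, 22, 23, 24, 28, 30]
|A union B| = 11
Jaccard = 3/11 = 3/11

3/11


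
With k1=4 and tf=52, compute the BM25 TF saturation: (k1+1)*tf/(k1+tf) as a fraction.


BM25 TF component = (k1+1)*tf / (k1+tf)
k1 = 4, tf = 52
Numerator = (4+1)*52 = 260
Denominator = 4 + 52 = 56
= 260/56 = 65/14

65/14


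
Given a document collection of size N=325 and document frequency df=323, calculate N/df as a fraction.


IDF ratio = N / df
= 325 / 323
= 325/323

325/323


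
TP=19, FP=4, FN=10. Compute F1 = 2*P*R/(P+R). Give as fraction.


F1 = 2 * P * R / (P + R)
P = TP/(TP+FP) = 19/23 = 19/23
R = TP/(TP+FN) = 19/29 = 19/29
2 * P * R = 2 * 19/23 * 19/29 = 722/667
P + R = 19/23 + 19/29 = 988/667
F1 = 722/667 / 988/667 = 19/26

19/26


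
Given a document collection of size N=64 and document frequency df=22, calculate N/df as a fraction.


IDF ratio = N / df
= 64 / 22
= 32/11

32/11


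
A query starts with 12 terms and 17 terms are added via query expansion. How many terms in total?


Original terms: 12
Expansion terms: 17
Total = 12 + 17 = 29

29


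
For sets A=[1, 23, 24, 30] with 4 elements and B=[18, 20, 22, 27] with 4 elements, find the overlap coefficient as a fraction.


A intersect B = []
|A intersect B| = 0
min(|A|, |B|) = min(4, 4) = 4
Overlap = 0 / 4 = 0

0


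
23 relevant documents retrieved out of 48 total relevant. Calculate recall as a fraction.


Recall = retrieved_relevant / total_relevant
= 23 / 48
= 23 / (23 + 25)
= 23/48

23/48


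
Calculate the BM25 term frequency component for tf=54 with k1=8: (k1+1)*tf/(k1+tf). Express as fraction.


BM25 TF component = (k1+1)*tf / (k1+tf)
k1 = 8, tf = 54
Numerator = (8+1)*54 = 486
Denominator = 8 + 54 = 62
= 486/62 = 243/31

243/31


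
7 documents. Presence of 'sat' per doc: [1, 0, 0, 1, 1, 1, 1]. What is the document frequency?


Checking each document for 'sat':
Doc 1: present
Doc 2: absent
Doc 3: absent
Doc 4: present
Doc 5: present
Doc 6: present
Doc 7: present
df = sum of presences = 1 + 0 + 0 + 1 + 1 + 1 + 1 = 5

5


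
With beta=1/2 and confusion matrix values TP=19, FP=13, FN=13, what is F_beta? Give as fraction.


P = TP/(TP+FP) = 19/32 = 19/32
R = TP/(TP+FN) = 19/32 = 19/32
beta^2 = 1/2^2 = 1/4
(1 + beta^2) = 5/4
Numerator = (1+beta^2)*P*R = 1805/4096
Denominator = beta^2*P + R = 19/128 + 19/32 = 95/128
F_beta = 19/32

19/32


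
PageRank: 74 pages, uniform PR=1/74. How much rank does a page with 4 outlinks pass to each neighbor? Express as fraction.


Initial PR = 1/74 = 1/74
Outlinks = 4
Contribution per link = PR / outlinks
= 1/74 / 4
= 1/296

1/296


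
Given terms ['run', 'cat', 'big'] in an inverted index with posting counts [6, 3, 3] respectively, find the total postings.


Summing posting list sizes:
'run': 6 postings
'cat': 3 postings
'big': 3 postings
Total = 6 + 3 + 3 = 12

12


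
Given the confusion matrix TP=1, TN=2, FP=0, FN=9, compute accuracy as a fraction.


Accuracy = (TP + TN) / (TP + TN + FP + FN)
TP + TN = 1 + 2 = 3
Total = 1 + 2 + 0 + 9 = 12
Accuracy = 3 / 12 = 1/4

1/4


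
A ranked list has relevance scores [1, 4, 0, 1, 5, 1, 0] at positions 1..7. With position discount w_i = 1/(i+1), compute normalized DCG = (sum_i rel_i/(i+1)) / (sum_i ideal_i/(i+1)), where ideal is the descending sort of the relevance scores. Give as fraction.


Position discount weights w_i = 1/(i+1) for i=1..7:
Weights = [1/2, 1/3, 1/4, 1/5, 1/6, 1/7, 1/8]
Actual relevance: [1, 4, 0, 1, 5, 1, 0]
DCG = 1/2 + 4/3 + 0/4 + 1/5 + 5/6 + 1/7 + 0/8 = 316/105
Ideal relevance (sorted desc): [5, 4, 1, 1, 1, 0, 0]
Ideal DCG = 5/2 + 4/3 + 1/4 + 1/5 + 1/6 + 0/7 + 0/8 = 89/20
nDCG = DCG / ideal_DCG = 316/105 / 89/20 = 1264/1869

1264/1869


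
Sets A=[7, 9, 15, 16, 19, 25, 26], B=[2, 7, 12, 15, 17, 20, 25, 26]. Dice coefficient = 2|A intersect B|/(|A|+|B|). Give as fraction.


A intersect B = [7, 15, 25, 26]
|A intersect B| = 4
|A| = 7, |B| = 8
Dice = 2*4 / (7+8)
= 8 / 15 = 8/15

8/15


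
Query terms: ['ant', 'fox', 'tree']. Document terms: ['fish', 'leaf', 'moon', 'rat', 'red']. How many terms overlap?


Query terms: ['ant', 'fox', 'tree']
Document terms: ['fish', 'leaf', 'moon', 'rat', 'red']
Common terms: []
Overlap count = 0

0


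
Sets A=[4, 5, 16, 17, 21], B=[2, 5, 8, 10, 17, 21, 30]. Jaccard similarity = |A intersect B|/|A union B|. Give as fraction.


A intersect B = [5, 17, 21]
|A intersect B| = 3
A union B = [2, 4, 5, 8, 10, 16, 17, 21, 30]
|A union B| = 9
Jaccard = 3/9 = 1/3

1/3


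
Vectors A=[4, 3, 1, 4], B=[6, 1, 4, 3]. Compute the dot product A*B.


Dot product = sum of element-wise products
A[0]*B[0] = 4*6 = 24
A[1]*B[1] = 3*1 = 3
A[2]*B[2] = 1*4 = 4
A[3]*B[3] = 4*3 = 12
Sum = 24 + 3 + 4 + 12 = 43

43


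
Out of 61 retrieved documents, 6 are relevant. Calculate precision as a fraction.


Precision = relevant_retrieved / total_retrieved
= 6 / 61
= 6 / (6 + 55)
= 6/61

6/61


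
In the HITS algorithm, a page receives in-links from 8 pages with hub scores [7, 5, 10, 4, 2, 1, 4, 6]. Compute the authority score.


Authority = sum of hub scores of in-linkers
In-link 1: hub score = 7
In-link 2: hub score = 5
In-link 3: hub score = 10
In-link 4: hub score = 4
In-link 5: hub score = 2
In-link 6: hub score = 1
In-link 7: hub score = 4
In-link 8: hub score = 6
Authority = 7 + 5 + 10 + 4 + 2 + 1 + 4 + 6 = 39

39


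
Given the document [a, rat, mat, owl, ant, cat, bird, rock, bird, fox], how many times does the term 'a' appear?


Document has 10 words
Scanning for 'a':
Found at positions: [0]
Count = 1

1


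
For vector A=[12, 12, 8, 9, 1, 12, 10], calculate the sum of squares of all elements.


|A|^2 = sum of squared components
A[0]^2 = 12^2 = 144
A[1]^2 = 12^2 = 144
A[2]^2 = 8^2 = 64
A[3]^2 = 9^2 = 81
A[4]^2 = 1^2 = 1
A[5]^2 = 12^2 = 144
A[6]^2 = 10^2 = 100
Sum = 144 + 144 + 64 + 81 + 1 + 144 + 100 = 678

678


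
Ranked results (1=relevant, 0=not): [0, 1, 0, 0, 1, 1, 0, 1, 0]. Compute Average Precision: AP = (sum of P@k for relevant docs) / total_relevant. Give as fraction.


Computing P@k for each relevant position:
Position 1: not relevant
Position 2: relevant, P@2 = 1/2 = 1/2
Position 3: not relevant
Position 4: not relevant
Position 5: relevant, P@5 = 2/5 = 2/5
Position 6: relevant, P@6 = 3/6 = 1/2
Position 7: not relevant
Position 8: relevant, P@8 = 4/8 = 1/2
Position 9: not relevant
Sum of P@k = 1/2 + 2/5 + 1/2 + 1/2 = 19/10
AP = 19/10 / 4 = 19/40

19/40


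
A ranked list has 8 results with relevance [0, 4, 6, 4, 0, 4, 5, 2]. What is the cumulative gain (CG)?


Cumulative Gain = sum of relevance scores
Position 1: rel=0, running sum=0
Position 2: rel=4, running sum=4
Position 3: rel=6, running sum=10
Position 4: rel=4, running sum=14
Position 5: rel=0, running sum=14
Position 6: rel=4, running sum=18
Position 7: rel=5, running sum=23
Position 8: rel=2, running sum=25
CG = 25

25


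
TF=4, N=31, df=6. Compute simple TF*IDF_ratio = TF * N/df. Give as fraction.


TF * (N/df)
= 4 * (31/6)
= 4 * 31/6
= 62/3

62/3


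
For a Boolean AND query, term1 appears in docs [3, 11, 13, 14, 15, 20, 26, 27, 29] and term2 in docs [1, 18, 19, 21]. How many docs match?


Boolean AND: find intersection of posting lists
term1 docs: [3, 11, 13, 14, 15, 20, 26, 27, 29]
term2 docs: [1, 18, 19, 21]
Intersection: []
|intersection| = 0

0


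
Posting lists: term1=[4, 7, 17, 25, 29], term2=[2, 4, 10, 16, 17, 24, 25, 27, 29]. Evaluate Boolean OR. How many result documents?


Boolean OR: find union of posting lists
term1 docs: [4, 7, 17, 25, 29]
term2 docs: [2, 4, 10, 16, 17, 24, 25, 27, 29]
Union: [2, 4, 7, 10, 16, 17, 24, 25, 27, 29]
|union| = 10

10


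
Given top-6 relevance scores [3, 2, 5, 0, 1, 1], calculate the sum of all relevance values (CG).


Cumulative Gain = sum of relevance scores
Position 1: rel=3, running sum=3
Position 2: rel=2, running sum=5
Position 3: rel=5, running sum=10
Position 4: rel=0, running sum=10
Position 5: rel=1, running sum=11
Position 6: rel=1, running sum=12
CG = 12

12


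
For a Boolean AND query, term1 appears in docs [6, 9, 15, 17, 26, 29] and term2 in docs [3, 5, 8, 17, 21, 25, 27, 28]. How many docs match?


Boolean AND: find intersection of posting lists
term1 docs: [6, 9, 15, 17, 26, 29]
term2 docs: [3, 5, 8, 17, 21, 25, 27, 28]
Intersection: [17]
|intersection| = 1

1


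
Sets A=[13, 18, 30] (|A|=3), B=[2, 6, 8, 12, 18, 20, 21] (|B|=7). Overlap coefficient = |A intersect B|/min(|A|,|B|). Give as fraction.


A intersect B = [18]
|A intersect B| = 1
min(|A|, |B|) = min(3, 7) = 3
Overlap = 1 / 3 = 1/3

1/3


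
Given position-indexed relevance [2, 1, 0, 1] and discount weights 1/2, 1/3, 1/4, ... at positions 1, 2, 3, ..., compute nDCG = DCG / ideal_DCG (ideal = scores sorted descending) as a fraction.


Position discount weights w_i = 1/(i+1) for i=1..4:
Weights = [1/2, 1/3, 1/4, 1/5]
Actual relevance: [2, 1, 0, 1]
DCG = 2/2 + 1/3 + 0/4 + 1/5 = 23/15
Ideal relevance (sorted desc): [2, 1, 1, 0]
Ideal DCG = 2/2 + 1/3 + 1/4 + 0/5 = 19/12
nDCG = DCG / ideal_DCG = 23/15 / 19/12 = 92/95

92/95


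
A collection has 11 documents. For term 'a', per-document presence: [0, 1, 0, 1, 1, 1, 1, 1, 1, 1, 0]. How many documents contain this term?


Checking each document for 'a':
Doc 1: absent
Doc 2: present
Doc 3: absent
Doc 4: present
Doc 5: present
Doc 6: present
Doc 7: present
Doc 8: present
Doc 9: present
Doc 10: present
Doc 11: absent
df = sum of presences = 0 + 1 + 0 + 1 + 1 + 1 + 1 + 1 + 1 + 1 + 0 = 8

8


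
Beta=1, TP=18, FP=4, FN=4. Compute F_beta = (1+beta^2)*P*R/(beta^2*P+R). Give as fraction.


P = TP/(TP+FP) = 18/22 = 9/11
R = TP/(TP+FN) = 18/22 = 9/11
beta^2 = 1^2 = 1
(1 + beta^2) = 2
Numerator = (1+beta^2)*P*R = 162/121
Denominator = beta^2*P + R = 9/11 + 9/11 = 18/11
F_beta = 9/11

9/11


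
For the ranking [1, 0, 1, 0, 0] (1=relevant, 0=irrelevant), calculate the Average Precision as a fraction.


Computing P@k for each relevant position:
Position 1: relevant, P@1 = 1/1 = 1
Position 2: not relevant
Position 3: relevant, P@3 = 2/3 = 2/3
Position 4: not relevant
Position 5: not relevant
Sum of P@k = 1 + 2/3 = 5/3
AP = 5/3 / 2 = 5/6

5/6


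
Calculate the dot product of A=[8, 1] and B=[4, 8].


Dot product = sum of element-wise products
A[0]*B[0] = 8*4 = 32
A[1]*B[1] = 1*8 = 8
Sum = 32 + 8 = 40

40


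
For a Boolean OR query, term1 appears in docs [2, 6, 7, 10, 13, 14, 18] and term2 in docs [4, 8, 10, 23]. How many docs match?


Boolean OR: find union of posting lists
term1 docs: [2, 6, 7, 10, 13, 14, 18]
term2 docs: [4, 8, 10, 23]
Union: [2, 4, 6, 7, 8, 10, 13, 14, 18, 23]
|union| = 10

10


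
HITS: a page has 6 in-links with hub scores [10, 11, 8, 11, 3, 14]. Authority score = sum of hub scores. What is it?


Authority = sum of hub scores of in-linkers
In-link 1: hub score = 10
In-link 2: hub score = 11
In-link 3: hub score = 8
In-link 4: hub score = 11
In-link 5: hub score = 3
In-link 6: hub score = 14
Authority = 10 + 11 + 8 + 11 + 3 + 14 = 57

57


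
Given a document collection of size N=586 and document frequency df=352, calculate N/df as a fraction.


IDF ratio = N / df
= 586 / 352
= 293/176

293/176


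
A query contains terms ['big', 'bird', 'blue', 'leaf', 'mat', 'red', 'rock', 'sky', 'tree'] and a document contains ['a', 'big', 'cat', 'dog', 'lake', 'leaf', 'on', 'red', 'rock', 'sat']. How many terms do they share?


Query terms: ['big', 'bird', 'blue', 'leaf', 'mat', 'red', 'rock', 'sky', 'tree']
Document terms: ['a', 'big', 'cat', 'dog', 'lake', 'leaf', 'on', 'red', 'rock', 'sat']
Common terms: ['big', 'leaf', 'red', 'rock']
Overlap count = 4

4


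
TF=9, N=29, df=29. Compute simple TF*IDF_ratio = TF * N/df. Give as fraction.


TF * (N/df)
= 9 * (29/29)
= 9 * 1
= 9

9


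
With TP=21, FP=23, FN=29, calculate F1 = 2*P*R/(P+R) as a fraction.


F1 = 2 * P * R / (P + R)
P = TP/(TP+FP) = 21/44 = 21/44
R = TP/(TP+FN) = 21/50 = 21/50
2 * P * R = 2 * 21/44 * 21/50 = 441/1100
P + R = 21/44 + 21/50 = 987/1100
F1 = 441/1100 / 987/1100 = 21/47

21/47


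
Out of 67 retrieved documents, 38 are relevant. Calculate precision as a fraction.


Precision = relevant_retrieved / total_retrieved
= 38 / 67
= 38 / (38 + 29)
= 38/67

38/67


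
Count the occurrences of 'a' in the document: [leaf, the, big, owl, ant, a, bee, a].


Document has 8 words
Scanning for 'a':
Found at positions: [5, 7]
Count = 2

2


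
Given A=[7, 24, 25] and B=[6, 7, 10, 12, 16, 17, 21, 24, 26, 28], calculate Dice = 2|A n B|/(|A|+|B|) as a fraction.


A intersect B = [7, 24]
|A intersect B| = 2
|A| = 3, |B| = 10
Dice = 2*2 / (3+10)
= 4 / 13 = 4/13

4/13


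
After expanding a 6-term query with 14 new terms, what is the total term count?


Original terms: 6
Expansion terms: 14
Total = 6 + 14 = 20

20


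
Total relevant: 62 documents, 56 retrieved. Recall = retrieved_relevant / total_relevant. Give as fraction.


Recall = retrieved_relevant / total_relevant
= 56 / 62
= 56 / (56 + 6)
= 28/31

28/31


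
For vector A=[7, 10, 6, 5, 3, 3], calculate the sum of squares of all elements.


|A|^2 = sum of squared components
A[0]^2 = 7^2 = 49
A[1]^2 = 10^2 = 100
A[2]^2 = 6^2 = 36
A[3]^2 = 5^2 = 25
A[4]^2 = 3^2 = 9
A[5]^2 = 3^2 = 9
Sum = 49 + 100 + 36 + 25 + 9 + 9 = 228

228


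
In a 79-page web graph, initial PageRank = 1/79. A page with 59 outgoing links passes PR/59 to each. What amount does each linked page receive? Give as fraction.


Initial PR = 1/79 = 1/79
Outlinks = 59
Contribution per link = PR / outlinks
= 1/79 / 59
= 1/4661

1/4661


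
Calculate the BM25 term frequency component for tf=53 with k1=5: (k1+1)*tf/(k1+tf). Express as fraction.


BM25 TF component = (k1+1)*tf / (k1+tf)
k1 = 5, tf = 53
Numerator = (5+1)*53 = 318
Denominator = 5 + 53 = 58
= 318/58 = 159/29

159/29


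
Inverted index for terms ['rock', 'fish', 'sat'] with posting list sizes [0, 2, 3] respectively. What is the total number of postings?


Summing posting list sizes:
'rock': 0 postings
'fish': 2 postings
'sat': 3 postings
Total = 0 + 2 + 3 = 5

5


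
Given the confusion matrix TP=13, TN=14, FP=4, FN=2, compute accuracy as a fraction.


Accuracy = (TP + TN) / (TP + TN + FP + FN)
TP + TN = 13 + 14 = 27
Total = 13 + 14 + 4 + 2 = 33
Accuracy = 27 / 33 = 9/11

9/11


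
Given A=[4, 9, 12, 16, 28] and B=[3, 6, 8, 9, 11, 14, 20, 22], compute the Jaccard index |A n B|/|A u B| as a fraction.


A intersect B = [9]
|A intersect B| = 1
A union B = [3, 4, 6, 8, 9, 11, 12, 14, 16, 20, 22, 28]
|A union B| = 12
Jaccard = 1/12 = 1/12

1/12


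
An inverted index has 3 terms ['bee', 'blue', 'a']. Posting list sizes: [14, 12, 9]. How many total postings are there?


Summing posting list sizes:
'bee': 14 postings
'blue': 12 postings
'a': 9 postings
Total = 14 + 12 + 9 = 35

35


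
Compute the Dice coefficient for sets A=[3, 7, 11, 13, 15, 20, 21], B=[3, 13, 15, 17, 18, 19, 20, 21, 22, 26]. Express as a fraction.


A intersect B = [3, 13, 15, 20, 21]
|A intersect B| = 5
|A| = 7, |B| = 10
Dice = 2*5 / (7+10)
= 10 / 17 = 10/17

10/17


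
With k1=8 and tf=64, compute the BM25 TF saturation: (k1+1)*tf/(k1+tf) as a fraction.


BM25 TF component = (k1+1)*tf / (k1+tf)
k1 = 8, tf = 64
Numerator = (8+1)*64 = 576
Denominator = 8 + 64 = 72
= 576/72 = 8

8


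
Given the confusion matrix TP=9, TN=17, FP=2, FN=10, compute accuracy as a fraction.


Accuracy = (TP + TN) / (TP + TN + FP + FN)
TP + TN = 9 + 17 = 26
Total = 9 + 17 + 2 + 10 = 38
Accuracy = 26 / 38 = 13/19

13/19


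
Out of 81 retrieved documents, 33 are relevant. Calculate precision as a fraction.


Precision = relevant_retrieved / total_retrieved
= 33 / 81
= 33 / (33 + 48)
= 11/27

11/27


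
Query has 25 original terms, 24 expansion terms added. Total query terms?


Original terms: 25
Expansion terms: 24
Total = 25 + 24 = 49

49


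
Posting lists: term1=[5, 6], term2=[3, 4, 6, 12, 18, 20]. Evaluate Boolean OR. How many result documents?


Boolean OR: find union of posting lists
term1 docs: [5, 6]
term2 docs: [3, 4, 6, 12, 18, 20]
Union: [3, 4, 5, 6, 12, 18, 20]
|union| = 7

7


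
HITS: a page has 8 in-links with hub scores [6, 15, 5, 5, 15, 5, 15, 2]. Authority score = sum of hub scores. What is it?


Authority = sum of hub scores of in-linkers
In-link 1: hub score = 6
In-link 2: hub score = 15
In-link 3: hub score = 5
In-link 4: hub score = 5
In-link 5: hub score = 15
In-link 6: hub score = 5
In-link 7: hub score = 15
In-link 8: hub score = 2
Authority = 6 + 15 + 5 + 5 + 15 + 5 + 15 + 2 = 68

68


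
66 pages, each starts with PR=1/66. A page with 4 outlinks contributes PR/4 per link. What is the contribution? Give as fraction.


Initial PR = 1/66 = 1/66
Outlinks = 4
Contribution per link = PR / outlinks
= 1/66 / 4
= 1/264

1/264


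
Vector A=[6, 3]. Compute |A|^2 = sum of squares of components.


|A|^2 = sum of squared components
A[0]^2 = 6^2 = 36
A[1]^2 = 3^2 = 9
Sum = 36 + 9 = 45

45


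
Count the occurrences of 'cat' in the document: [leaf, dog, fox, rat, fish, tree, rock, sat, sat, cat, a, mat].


Document has 12 words
Scanning for 'cat':
Found at positions: [9]
Count = 1

1


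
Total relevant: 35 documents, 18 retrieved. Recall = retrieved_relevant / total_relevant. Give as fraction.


Recall = retrieved_relevant / total_relevant
= 18 / 35
= 18 / (18 + 17)
= 18/35

18/35


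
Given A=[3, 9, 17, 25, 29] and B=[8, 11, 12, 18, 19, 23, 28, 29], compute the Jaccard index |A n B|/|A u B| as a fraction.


A intersect B = [29]
|A intersect B| = 1
A union B = [3, 8, 9, 11, 12, 17, 18, 19, 23, 25, 28, 29]
|A union B| = 12
Jaccard = 1/12 = 1/12

1/12


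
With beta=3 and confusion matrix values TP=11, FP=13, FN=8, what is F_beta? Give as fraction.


P = TP/(TP+FP) = 11/24 = 11/24
R = TP/(TP+FN) = 11/19 = 11/19
beta^2 = 3^2 = 9
(1 + beta^2) = 10
Numerator = (1+beta^2)*P*R = 605/228
Denominator = beta^2*P + R = 33/8 + 11/19 = 715/152
F_beta = 22/39

22/39


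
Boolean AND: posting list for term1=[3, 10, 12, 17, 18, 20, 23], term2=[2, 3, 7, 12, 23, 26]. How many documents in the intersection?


Boolean AND: find intersection of posting lists
term1 docs: [3, 10, 12, 17, 18, 20, 23]
term2 docs: [2, 3, 7, 12, 23, 26]
Intersection: [3, 12, 23]
|intersection| = 3

3


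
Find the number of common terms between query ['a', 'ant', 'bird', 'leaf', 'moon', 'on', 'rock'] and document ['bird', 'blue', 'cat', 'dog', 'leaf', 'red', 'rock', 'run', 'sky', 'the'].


Query terms: ['a', 'ant', 'bird', 'leaf', 'moon', 'on', 'rock']
Document terms: ['bird', 'blue', 'cat', 'dog', 'leaf', 'red', 'rock', 'run', 'sky', 'the']
Common terms: ['bird', 'leaf', 'rock']
Overlap count = 3

3


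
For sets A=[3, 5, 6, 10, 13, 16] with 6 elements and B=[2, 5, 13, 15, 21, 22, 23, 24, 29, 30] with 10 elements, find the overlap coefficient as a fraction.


A intersect B = [5, 13]
|A intersect B| = 2
min(|A|, |B|) = min(6, 10) = 6
Overlap = 2 / 6 = 1/3

1/3


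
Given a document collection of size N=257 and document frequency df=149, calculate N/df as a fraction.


IDF ratio = N / df
= 257 / 149
= 257/149

257/149


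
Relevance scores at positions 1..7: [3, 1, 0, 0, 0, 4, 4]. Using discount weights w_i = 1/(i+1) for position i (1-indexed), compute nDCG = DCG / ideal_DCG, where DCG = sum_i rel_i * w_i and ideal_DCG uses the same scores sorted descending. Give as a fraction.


Position discount weights w_i = 1/(i+1) for i=1..7:
Weights = [1/2, 1/3, 1/4, 1/5, 1/6, 1/7, 1/8]
Actual relevance: [3, 1, 0, 0, 0, 4, 4]
DCG = 3/2 + 1/3 + 0/4 + 0/5 + 0/6 + 4/7 + 4/8 = 61/21
Ideal relevance (sorted desc): [4, 4, 3, 1, 0, 0, 0]
Ideal DCG = 4/2 + 4/3 + 3/4 + 1/5 + 0/6 + 0/7 + 0/8 = 257/60
nDCG = DCG / ideal_DCG = 61/21 / 257/60 = 1220/1799

1220/1799


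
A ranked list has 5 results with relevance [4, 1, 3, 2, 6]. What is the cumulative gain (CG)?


Cumulative Gain = sum of relevance scores
Position 1: rel=4, running sum=4
Position 2: rel=1, running sum=5
Position 3: rel=3, running sum=8
Position 4: rel=2, running sum=10
Position 5: rel=6, running sum=16
CG = 16

16


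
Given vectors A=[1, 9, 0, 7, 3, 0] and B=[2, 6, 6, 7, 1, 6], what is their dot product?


Dot product = sum of element-wise products
A[0]*B[0] = 1*2 = 2
A[1]*B[1] = 9*6 = 54
A[2]*B[2] = 0*6 = 0
A[3]*B[3] = 7*7 = 49
A[4]*B[4] = 3*1 = 3
A[5]*B[5] = 0*6 = 0
Sum = 2 + 54 + 0 + 49 + 3 + 0 = 108

108


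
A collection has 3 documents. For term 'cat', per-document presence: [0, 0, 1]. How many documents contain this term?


Checking each document for 'cat':
Doc 1: absent
Doc 2: absent
Doc 3: present
df = sum of presences = 0 + 0 + 1 = 1

1


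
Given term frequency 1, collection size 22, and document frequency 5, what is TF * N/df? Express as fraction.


TF * (N/df)
= 1 * (22/5)
= 1 * 22/5
= 22/5

22/5


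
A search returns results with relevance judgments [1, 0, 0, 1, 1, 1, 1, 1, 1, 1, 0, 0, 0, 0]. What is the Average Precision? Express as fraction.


Computing P@k for each relevant position:
Position 1: relevant, P@1 = 1/1 = 1
Position 2: not relevant
Position 3: not relevant
Position 4: relevant, P@4 = 2/4 = 1/2
Position 5: relevant, P@5 = 3/5 = 3/5
Position 6: relevant, P@6 = 4/6 = 2/3
Position 7: relevant, P@7 = 5/7 = 5/7
Position 8: relevant, P@8 = 6/8 = 3/4
Position 9: relevant, P@9 = 7/9 = 7/9
Position 10: relevant, P@10 = 8/10 = 4/5
Position 11: not relevant
Position 12: not relevant
Position 13: not relevant
Position 14: not relevant
Sum of P@k = 1 + 1/2 + 3/5 + 2/3 + 5/7 + 3/4 + 7/9 + 4/5 = 7319/1260
AP = 7319/1260 / 8 = 7319/10080

7319/10080


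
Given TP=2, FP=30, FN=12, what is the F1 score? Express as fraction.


F1 = 2 * P * R / (P + R)
P = TP/(TP+FP) = 2/32 = 1/16
R = TP/(TP+FN) = 2/14 = 1/7
2 * P * R = 2 * 1/16 * 1/7 = 1/56
P + R = 1/16 + 1/7 = 23/112
F1 = 1/56 / 23/112 = 2/23

2/23
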